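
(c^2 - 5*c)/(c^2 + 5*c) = (c - 5)/(c + 5)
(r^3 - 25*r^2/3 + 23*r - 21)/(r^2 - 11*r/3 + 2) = (3*r^2 - 16*r + 21)/(3*r - 2)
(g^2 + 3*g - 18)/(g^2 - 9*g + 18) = (g + 6)/(g - 6)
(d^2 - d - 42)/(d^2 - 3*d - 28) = (d + 6)/(d + 4)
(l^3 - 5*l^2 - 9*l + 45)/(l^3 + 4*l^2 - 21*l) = (l^2 - 2*l - 15)/(l*(l + 7))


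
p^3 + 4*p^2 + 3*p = p*(p + 1)*(p + 3)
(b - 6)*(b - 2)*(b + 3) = b^3 - 5*b^2 - 12*b + 36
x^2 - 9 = (x - 3)*(x + 3)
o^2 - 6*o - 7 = (o - 7)*(o + 1)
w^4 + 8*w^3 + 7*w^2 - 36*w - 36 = (w - 2)*(w + 1)*(w + 3)*(w + 6)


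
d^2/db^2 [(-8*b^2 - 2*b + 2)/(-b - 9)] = 1256/(b^3 + 27*b^2 + 243*b + 729)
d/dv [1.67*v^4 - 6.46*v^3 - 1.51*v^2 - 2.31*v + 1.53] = 6.68*v^3 - 19.38*v^2 - 3.02*v - 2.31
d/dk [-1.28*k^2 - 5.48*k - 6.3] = -2.56*k - 5.48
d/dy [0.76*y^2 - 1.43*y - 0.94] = 1.52*y - 1.43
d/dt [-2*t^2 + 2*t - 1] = 2 - 4*t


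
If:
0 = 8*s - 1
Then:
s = 1/8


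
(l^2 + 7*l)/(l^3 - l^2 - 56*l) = 1/(l - 8)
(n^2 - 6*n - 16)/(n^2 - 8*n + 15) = (n^2 - 6*n - 16)/(n^2 - 8*n + 15)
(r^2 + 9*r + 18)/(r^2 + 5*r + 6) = (r + 6)/(r + 2)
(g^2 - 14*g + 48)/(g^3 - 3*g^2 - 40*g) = (g - 6)/(g*(g + 5))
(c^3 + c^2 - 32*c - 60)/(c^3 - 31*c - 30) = (c + 2)/(c + 1)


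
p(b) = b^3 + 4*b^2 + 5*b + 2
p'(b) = 3*b^2 + 8*b + 5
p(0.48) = 5.43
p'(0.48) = 9.53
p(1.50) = 21.88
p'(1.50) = 23.75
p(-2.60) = -1.54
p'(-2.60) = 4.48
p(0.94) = 11.06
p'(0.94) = 15.17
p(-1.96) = 0.04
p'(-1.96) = 0.84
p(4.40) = 186.62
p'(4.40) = 98.28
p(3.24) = 94.20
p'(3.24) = 62.41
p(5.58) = 328.19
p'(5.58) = 143.05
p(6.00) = 392.00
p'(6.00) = 161.00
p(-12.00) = -1210.00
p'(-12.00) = 341.00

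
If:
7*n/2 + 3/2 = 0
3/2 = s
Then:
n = -3/7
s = 3/2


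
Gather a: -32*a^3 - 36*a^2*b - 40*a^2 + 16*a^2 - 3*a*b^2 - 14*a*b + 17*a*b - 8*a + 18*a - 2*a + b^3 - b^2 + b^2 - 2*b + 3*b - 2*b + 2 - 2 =-32*a^3 + a^2*(-36*b - 24) + a*(-3*b^2 + 3*b + 8) + b^3 - b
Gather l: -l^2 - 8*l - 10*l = -l^2 - 18*l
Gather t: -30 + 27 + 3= 0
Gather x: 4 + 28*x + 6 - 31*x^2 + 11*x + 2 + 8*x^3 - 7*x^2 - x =8*x^3 - 38*x^2 + 38*x + 12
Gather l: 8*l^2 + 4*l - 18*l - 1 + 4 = 8*l^2 - 14*l + 3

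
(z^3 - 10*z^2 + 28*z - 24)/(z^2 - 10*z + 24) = (z^2 - 4*z + 4)/(z - 4)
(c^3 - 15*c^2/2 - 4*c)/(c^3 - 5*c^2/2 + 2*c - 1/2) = c*(2*c^2 - 15*c - 8)/(2*c^3 - 5*c^2 + 4*c - 1)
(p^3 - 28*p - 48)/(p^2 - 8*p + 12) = (p^2 + 6*p + 8)/(p - 2)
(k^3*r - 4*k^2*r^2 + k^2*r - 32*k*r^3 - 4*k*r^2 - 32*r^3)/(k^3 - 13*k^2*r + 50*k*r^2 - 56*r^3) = r*(k^3 - 4*k^2*r + k^2 - 32*k*r^2 - 4*k*r - 32*r^2)/(k^3 - 13*k^2*r + 50*k*r^2 - 56*r^3)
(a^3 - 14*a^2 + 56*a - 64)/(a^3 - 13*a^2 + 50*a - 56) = (a - 8)/(a - 7)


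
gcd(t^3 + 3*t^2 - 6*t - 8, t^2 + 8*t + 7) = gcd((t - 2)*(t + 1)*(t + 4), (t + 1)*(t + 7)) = t + 1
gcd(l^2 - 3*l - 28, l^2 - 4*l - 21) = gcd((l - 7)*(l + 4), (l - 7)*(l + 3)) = l - 7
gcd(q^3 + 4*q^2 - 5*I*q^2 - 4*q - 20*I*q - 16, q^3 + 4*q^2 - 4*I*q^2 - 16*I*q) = q^2 + q*(4 - 4*I) - 16*I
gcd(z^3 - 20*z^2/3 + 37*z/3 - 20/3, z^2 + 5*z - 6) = z - 1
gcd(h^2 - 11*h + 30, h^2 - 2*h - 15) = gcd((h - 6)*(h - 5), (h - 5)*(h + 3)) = h - 5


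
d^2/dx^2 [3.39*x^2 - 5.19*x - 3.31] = 6.78000000000000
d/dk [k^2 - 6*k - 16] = 2*k - 6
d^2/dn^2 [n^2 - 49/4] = 2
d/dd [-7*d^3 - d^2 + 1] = d*(-21*d - 2)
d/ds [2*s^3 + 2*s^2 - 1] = 2*s*(3*s + 2)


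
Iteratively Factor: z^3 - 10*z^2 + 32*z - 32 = (z - 2)*(z^2 - 8*z + 16) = (z - 4)*(z - 2)*(z - 4)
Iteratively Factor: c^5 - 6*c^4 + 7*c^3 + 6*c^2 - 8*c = (c - 1)*(c^4 - 5*c^3 + 2*c^2 + 8*c) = (c - 4)*(c - 1)*(c^3 - c^2 - 2*c) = (c - 4)*(c - 2)*(c - 1)*(c^2 + c) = (c - 4)*(c - 2)*(c - 1)*(c + 1)*(c)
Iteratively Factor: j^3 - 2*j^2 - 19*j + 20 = (j - 1)*(j^2 - j - 20) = (j - 1)*(j + 4)*(j - 5)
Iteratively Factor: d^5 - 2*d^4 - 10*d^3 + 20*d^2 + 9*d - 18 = (d + 3)*(d^4 - 5*d^3 + 5*d^2 + 5*d - 6) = (d - 3)*(d + 3)*(d^3 - 2*d^2 - d + 2) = (d - 3)*(d + 1)*(d + 3)*(d^2 - 3*d + 2) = (d - 3)*(d - 2)*(d + 1)*(d + 3)*(d - 1)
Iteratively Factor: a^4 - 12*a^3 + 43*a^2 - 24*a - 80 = (a - 4)*(a^3 - 8*a^2 + 11*a + 20) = (a - 5)*(a - 4)*(a^2 - 3*a - 4) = (a - 5)*(a - 4)^2*(a + 1)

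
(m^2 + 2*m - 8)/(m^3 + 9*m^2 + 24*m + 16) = (m - 2)/(m^2 + 5*m + 4)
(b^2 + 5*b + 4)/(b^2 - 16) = (b + 1)/(b - 4)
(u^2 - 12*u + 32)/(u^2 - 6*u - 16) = (u - 4)/(u + 2)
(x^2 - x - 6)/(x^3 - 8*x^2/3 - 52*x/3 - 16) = 3*(x - 3)/(3*x^2 - 14*x - 24)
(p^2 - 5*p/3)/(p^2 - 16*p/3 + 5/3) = p*(3*p - 5)/(3*p^2 - 16*p + 5)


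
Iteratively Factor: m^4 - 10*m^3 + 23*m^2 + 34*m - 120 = (m - 5)*(m^3 - 5*m^2 - 2*m + 24) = (m - 5)*(m - 3)*(m^2 - 2*m - 8) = (m - 5)*(m - 3)*(m + 2)*(m - 4)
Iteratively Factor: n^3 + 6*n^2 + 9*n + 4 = (n + 1)*(n^2 + 5*n + 4) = (n + 1)*(n + 4)*(n + 1)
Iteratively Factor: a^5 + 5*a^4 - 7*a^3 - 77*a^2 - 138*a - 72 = (a + 1)*(a^4 + 4*a^3 - 11*a^2 - 66*a - 72) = (a + 1)*(a + 2)*(a^3 + 2*a^2 - 15*a - 36) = (a - 4)*(a + 1)*(a + 2)*(a^2 + 6*a + 9) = (a - 4)*(a + 1)*(a + 2)*(a + 3)*(a + 3)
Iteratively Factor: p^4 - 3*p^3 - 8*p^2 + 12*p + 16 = (p + 1)*(p^3 - 4*p^2 - 4*p + 16) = (p - 4)*(p + 1)*(p^2 - 4) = (p - 4)*(p + 1)*(p + 2)*(p - 2)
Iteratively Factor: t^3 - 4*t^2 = (t)*(t^2 - 4*t) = t*(t - 4)*(t)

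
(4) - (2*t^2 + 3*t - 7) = -2*t^2 - 3*t + 11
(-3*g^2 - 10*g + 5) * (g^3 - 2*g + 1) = -3*g^5 - 10*g^4 + 11*g^3 + 17*g^2 - 20*g + 5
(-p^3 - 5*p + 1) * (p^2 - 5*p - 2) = -p^5 + 5*p^4 - 3*p^3 + 26*p^2 + 5*p - 2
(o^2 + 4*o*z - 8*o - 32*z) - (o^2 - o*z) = 5*o*z - 8*o - 32*z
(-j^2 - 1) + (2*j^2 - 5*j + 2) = j^2 - 5*j + 1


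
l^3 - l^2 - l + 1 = (l - 1)^2*(l + 1)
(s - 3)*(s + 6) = s^2 + 3*s - 18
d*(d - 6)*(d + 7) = d^3 + d^2 - 42*d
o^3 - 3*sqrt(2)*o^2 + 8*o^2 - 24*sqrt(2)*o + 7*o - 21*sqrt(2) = (o + 1)*(o + 7)*(o - 3*sqrt(2))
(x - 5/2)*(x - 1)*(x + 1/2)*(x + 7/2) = x^4 + x^3/2 - 39*x^2/4 + 31*x/8 + 35/8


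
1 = 1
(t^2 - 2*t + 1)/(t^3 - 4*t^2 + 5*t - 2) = 1/(t - 2)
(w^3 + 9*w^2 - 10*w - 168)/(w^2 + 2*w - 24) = w + 7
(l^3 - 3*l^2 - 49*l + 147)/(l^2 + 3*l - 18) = (l^2 - 49)/(l + 6)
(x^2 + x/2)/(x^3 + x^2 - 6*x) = (x + 1/2)/(x^2 + x - 6)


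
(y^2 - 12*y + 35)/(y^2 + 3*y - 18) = (y^2 - 12*y + 35)/(y^2 + 3*y - 18)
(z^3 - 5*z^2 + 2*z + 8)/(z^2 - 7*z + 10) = (z^2 - 3*z - 4)/(z - 5)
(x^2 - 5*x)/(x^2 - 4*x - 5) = x/(x + 1)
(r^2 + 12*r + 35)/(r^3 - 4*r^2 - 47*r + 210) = (r + 5)/(r^2 - 11*r + 30)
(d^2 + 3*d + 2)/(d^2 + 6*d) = (d^2 + 3*d + 2)/(d*(d + 6))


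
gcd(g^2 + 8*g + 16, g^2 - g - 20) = g + 4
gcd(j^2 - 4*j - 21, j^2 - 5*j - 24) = j + 3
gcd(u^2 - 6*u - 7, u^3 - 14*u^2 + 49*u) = u - 7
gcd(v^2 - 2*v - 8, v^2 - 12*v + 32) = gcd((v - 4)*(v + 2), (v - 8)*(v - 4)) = v - 4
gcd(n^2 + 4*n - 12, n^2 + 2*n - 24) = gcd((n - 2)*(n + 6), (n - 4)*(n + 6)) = n + 6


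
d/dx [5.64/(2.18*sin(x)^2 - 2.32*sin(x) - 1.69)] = (13.0848 - 24.5904*sin(x))*cos(x)/(-2.18*sin(x)^2 + 2.32*sin(x) + 1.69)^2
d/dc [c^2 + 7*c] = 2*c + 7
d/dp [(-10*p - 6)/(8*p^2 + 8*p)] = (5*p^2 + 6*p + 3)/(4*p^2*(p^2 + 2*p + 1))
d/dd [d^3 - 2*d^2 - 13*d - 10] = 3*d^2 - 4*d - 13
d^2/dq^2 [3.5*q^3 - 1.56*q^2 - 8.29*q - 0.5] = 21.0*q - 3.12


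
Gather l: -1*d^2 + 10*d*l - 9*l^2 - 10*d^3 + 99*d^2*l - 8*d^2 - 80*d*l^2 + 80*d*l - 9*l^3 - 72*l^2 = -10*d^3 - 9*d^2 - 9*l^3 + l^2*(-80*d - 81) + l*(99*d^2 + 90*d)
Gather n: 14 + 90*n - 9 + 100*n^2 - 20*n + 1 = 100*n^2 + 70*n + 6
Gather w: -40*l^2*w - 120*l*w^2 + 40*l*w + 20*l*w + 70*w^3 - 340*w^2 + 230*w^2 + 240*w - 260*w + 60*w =70*w^3 + w^2*(-120*l - 110) + w*(-40*l^2 + 60*l + 40)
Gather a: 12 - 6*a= 12 - 6*a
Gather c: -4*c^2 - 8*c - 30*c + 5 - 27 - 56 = -4*c^2 - 38*c - 78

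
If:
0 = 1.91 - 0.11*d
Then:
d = 17.36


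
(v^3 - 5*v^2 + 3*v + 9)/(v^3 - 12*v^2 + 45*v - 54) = (v + 1)/(v - 6)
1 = 1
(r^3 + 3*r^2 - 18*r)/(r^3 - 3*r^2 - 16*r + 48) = r*(r + 6)/(r^2 - 16)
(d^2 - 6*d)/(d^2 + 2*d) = (d - 6)/(d + 2)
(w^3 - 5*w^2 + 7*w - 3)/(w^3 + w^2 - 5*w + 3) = (w - 3)/(w + 3)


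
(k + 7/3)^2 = k^2 + 14*k/3 + 49/9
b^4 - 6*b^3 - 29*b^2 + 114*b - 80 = (b - 8)*(b - 2)*(b - 1)*(b + 5)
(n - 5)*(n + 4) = n^2 - n - 20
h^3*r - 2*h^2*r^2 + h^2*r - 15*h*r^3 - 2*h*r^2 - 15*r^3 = (h - 5*r)*(h + 3*r)*(h*r + r)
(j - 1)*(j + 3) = j^2 + 2*j - 3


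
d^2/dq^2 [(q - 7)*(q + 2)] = 2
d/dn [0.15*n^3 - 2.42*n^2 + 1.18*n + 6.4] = 0.45*n^2 - 4.84*n + 1.18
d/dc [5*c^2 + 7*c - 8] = 10*c + 7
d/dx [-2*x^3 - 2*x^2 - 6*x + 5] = -6*x^2 - 4*x - 6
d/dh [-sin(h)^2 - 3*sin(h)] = -(2*sin(h) + 3)*cos(h)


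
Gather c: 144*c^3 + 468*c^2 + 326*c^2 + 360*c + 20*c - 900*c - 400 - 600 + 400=144*c^3 + 794*c^2 - 520*c - 600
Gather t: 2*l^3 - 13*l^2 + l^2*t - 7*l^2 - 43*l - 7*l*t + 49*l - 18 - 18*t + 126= 2*l^3 - 20*l^2 + 6*l + t*(l^2 - 7*l - 18) + 108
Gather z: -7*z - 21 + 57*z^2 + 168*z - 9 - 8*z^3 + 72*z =-8*z^3 + 57*z^2 + 233*z - 30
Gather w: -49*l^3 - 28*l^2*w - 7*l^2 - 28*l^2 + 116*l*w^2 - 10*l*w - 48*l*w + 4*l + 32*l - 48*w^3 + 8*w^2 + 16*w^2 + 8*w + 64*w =-49*l^3 - 35*l^2 + 36*l - 48*w^3 + w^2*(116*l + 24) + w*(-28*l^2 - 58*l + 72)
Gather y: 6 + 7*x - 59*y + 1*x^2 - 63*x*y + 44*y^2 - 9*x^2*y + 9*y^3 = x^2 + 7*x + 9*y^3 + 44*y^2 + y*(-9*x^2 - 63*x - 59) + 6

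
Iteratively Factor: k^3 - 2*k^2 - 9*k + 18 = (k - 3)*(k^2 + k - 6) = (k - 3)*(k + 3)*(k - 2)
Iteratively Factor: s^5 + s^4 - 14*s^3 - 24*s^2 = (s)*(s^4 + s^3 - 14*s^2 - 24*s) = s*(s - 4)*(s^3 + 5*s^2 + 6*s) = s*(s - 4)*(s + 2)*(s^2 + 3*s) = s^2*(s - 4)*(s + 2)*(s + 3)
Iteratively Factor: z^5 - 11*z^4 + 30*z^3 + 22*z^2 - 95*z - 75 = (z + 1)*(z^4 - 12*z^3 + 42*z^2 - 20*z - 75) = (z + 1)^2*(z^3 - 13*z^2 + 55*z - 75) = (z - 5)*(z + 1)^2*(z^2 - 8*z + 15) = (z - 5)*(z - 3)*(z + 1)^2*(z - 5)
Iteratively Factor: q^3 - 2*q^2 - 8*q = (q + 2)*(q^2 - 4*q) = (q - 4)*(q + 2)*(q)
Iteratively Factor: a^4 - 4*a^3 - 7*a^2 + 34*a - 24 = (a - 2)*(a^3 - 2*a^2 - 11*a + 12) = (a - 4)*(a - 2)*(a^2 + 2*a - 3) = (a - 4)*(a - 2)*(a + 3)*(a - 1)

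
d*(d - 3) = d^2 - 3*d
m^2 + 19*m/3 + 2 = (m + 1/3)*(m + 6)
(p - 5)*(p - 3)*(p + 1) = p^3 - 7*p^2 + 7*p + 15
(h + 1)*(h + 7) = h^2 + 8*h + 7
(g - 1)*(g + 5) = g^2 + 4*g - 5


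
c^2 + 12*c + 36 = (c + 6)^2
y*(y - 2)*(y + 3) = y^3 + y^2 - 6*y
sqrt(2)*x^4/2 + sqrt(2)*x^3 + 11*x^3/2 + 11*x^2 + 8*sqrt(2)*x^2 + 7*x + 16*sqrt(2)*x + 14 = (x + sqrt(2))^2*(x + 7*sqrt(2)/2)*(sqrt(2)*x/2 + sqrt(2))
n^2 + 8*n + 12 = (n + 2)*(n + 6)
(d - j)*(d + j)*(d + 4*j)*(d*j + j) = d^4*j + 4*d^3*j^2 + d^3*j - d^2*j^3 + 4*d^2*j^2 - 4*d*j^4 - d*j^3 - 4*j^4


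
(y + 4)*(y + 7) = y^2 + 11*y + 28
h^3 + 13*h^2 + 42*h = h*(h + 6)*(h + 7)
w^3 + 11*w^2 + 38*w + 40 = (w + 2)*(w + 4)*(w + 5)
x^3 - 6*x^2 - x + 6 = (x - 6)*(x - 1)*(x + 1)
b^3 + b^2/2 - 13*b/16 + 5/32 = (b - 1/2)*(b - 1/4)*(b + 5/4)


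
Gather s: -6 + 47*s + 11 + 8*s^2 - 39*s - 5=8*s^2 + 8*s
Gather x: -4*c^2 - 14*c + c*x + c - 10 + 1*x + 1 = -4*c^2 - 13*c + x*(c + 1) - 9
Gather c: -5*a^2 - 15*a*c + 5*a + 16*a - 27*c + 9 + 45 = -5*a^2 + 21*a + c*(-15*a - 27) + 54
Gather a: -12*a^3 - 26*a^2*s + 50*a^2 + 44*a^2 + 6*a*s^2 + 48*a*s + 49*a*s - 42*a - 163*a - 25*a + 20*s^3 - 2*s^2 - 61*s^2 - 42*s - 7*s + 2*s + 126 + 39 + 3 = -12*a^3 + a^2*(94 - 26*s) + a*(6*s^2 + 97*s - 230) + 20*s^3 - 63*s^2 - 47*s + 168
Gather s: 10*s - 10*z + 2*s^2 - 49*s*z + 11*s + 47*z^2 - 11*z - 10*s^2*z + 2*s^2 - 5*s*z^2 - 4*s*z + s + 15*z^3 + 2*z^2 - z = s^2*(4 - 10*z) + s*(-5*z^2 - 53*z + 22) + 15*z^3 + 49*z^2 - 22*z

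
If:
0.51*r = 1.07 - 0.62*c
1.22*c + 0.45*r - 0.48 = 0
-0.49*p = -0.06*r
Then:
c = -0.69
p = 0.36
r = 2.94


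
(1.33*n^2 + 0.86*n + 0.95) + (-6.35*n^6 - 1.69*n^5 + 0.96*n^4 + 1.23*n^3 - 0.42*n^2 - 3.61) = -6.35*n^6 - 1.69*n^5 + 0.96*n^4 + 1.23*n^3 + 0.91*n^2 + 0.86*n - 2.66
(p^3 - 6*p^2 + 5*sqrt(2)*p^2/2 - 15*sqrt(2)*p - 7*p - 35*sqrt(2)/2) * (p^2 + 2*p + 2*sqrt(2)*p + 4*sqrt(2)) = p^5 - 4*p^4 + 9*sqrt(2)*p^4/2 - 18*sqrt(2)*p^3 - 9*p^3 - 171*sqrt(2)*p^2/2 - 54*p^2 - 190*p - 63*sqrt(2)*p - 140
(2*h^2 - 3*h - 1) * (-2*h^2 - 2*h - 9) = -4*h^4 + 2*h^3 - 10*h^2 + 29*h + 9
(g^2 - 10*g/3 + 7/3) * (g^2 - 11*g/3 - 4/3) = g^4 - 7*g^3 + 119*g^2/9 - 37*g/9 - 28/9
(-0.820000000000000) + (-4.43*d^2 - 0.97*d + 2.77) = -4.43*d^2 - 0.97*d + 1.95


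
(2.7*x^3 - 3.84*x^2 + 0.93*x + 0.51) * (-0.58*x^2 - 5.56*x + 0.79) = -1.566*x^5 - 12.7848*x^4 + 22.944*x^3 - 8.5002*x^2 - 2.1009*x + 0.4029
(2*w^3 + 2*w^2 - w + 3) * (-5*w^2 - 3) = -10*w^5 - 10*w^4 - w^3 - 21*w^2 + 3*w - 9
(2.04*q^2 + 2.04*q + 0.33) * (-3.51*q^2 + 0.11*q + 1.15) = -7.1604*q^4 - 6.936*q^3 + 1.4121*q^2 + 2.3823*q + 0.3795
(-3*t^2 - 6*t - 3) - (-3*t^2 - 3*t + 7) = -3*t - 10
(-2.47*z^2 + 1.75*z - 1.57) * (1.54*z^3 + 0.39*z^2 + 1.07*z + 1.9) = -3.8038*z^5 + 1.7317*z^4 - 4.3782*z^3 - 3.4328*z^2 + 1.6451*z - 2.983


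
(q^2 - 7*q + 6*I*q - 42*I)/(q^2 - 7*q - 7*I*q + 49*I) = (q + 6*I)/(q - 7*I)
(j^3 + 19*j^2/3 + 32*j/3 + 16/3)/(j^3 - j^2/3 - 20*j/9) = 3*(j^2 + 5*j + 4)/(j*(3*j - 5))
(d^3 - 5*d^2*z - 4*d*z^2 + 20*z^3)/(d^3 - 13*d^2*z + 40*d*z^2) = (-d^2 + 4*z^2)/(d*(-d + 8*z))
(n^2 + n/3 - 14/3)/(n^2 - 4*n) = (3*n^2 + n - 14)/(3*n*(n - 4))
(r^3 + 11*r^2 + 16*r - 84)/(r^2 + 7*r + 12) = (r^3 + 11*r^2 + 16*r - 84)/(r^2 + 7*r + 12)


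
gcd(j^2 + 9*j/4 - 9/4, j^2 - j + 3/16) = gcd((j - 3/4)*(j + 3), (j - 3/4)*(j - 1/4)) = j - 3/4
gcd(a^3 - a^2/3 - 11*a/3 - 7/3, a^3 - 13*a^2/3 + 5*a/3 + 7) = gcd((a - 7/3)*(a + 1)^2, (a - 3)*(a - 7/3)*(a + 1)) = a^2 - 4*a/3 - 7/3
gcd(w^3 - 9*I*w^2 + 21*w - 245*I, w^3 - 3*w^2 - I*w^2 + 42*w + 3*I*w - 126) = w - 7*I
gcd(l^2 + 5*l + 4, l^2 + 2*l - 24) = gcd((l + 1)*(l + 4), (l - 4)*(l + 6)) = 1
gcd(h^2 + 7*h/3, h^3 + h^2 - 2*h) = h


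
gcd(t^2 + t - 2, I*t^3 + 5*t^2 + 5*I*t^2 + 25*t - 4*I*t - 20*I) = 1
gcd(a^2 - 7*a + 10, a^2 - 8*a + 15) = a - 5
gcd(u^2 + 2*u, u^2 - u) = u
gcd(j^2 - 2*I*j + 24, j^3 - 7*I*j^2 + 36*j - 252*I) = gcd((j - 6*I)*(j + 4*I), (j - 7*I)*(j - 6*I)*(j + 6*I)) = j - 6*I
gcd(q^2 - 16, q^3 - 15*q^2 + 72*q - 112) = q - 4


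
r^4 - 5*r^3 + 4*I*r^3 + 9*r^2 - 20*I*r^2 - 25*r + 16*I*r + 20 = (r - 4)*(r - 1)*(r - I)*(r + 5*I)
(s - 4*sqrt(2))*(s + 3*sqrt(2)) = s^2 - sqrt(2)*s - 24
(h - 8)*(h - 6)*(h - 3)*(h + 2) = h^4 - 15*h^3 + 56*h^2 + 36*h - 288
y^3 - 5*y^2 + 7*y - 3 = (y - 3)*(y - 1)^2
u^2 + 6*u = u*(u + 6)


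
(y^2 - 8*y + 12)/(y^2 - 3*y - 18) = (y - 2)/(y + 3)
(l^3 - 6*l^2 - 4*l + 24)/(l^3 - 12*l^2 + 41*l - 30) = (l^2 - 4)/(l^2 - 6*l + 5)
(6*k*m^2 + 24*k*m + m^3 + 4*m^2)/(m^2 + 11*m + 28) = m*(6*k + m)/(m + 7)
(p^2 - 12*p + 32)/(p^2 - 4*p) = (p - 8)/p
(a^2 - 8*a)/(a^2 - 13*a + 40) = a/(a - 5)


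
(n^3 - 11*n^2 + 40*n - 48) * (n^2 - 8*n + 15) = n^5 - 19*n^4 + 143*n^3 - 533*n^2 + 984*n - 720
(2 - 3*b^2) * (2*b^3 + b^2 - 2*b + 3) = -6*b^5 - 3*b^4 + 10*b^3 - 7*b^2 - 4*b + 6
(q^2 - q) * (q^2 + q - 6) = q^4 - 7*q^2 + 6*q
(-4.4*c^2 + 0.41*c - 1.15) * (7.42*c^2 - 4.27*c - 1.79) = -32.648*c^4 + 21.8302*c^3 - 2.4077*c^2 + 4.1766*c + 2.0585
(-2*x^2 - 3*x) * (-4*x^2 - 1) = 8*x^4 + 12*x^3 + 2*x^2 + 3*x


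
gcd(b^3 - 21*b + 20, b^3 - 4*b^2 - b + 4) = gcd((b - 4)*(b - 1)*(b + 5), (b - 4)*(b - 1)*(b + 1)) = b^2 - 5*b + 4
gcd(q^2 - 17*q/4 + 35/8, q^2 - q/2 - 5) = q - 5/2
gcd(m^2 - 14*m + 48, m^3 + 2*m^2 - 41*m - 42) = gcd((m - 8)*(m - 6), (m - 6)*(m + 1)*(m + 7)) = m - 6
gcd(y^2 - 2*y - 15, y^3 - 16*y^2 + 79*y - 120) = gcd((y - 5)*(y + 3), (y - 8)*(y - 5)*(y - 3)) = y - 5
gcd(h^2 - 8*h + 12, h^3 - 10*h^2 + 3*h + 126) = h - 6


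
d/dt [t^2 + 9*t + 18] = 2*t + 9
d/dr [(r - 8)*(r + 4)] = 2*r - 4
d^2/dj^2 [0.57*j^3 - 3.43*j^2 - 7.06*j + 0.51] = 3.42*j - 6.86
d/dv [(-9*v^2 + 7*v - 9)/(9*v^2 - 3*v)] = (-4*v^2 + 18*v - 3)/(v^2*(9*v^2 - 6*v + 1))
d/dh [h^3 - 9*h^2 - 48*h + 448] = 3*h^2 - 18*h - 48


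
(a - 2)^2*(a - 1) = a^3 - 5*a^2 + 8*a - 4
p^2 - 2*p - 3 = (p - 3)*(p + 1)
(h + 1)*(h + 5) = h^2 + 6*h + 5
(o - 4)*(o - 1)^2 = o^3 - 6*o^2 + 9*o - 4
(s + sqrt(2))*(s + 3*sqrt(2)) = s^2 + 4*sqrt(2)*s + 6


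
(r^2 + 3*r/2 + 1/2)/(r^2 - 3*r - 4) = (r + 1/2)/(r - 4)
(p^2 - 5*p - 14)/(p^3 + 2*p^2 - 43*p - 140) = (p + 2)/(p^2 + 9*p + 20)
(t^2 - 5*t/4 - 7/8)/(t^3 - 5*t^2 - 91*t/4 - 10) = (4*t - 7)/(2*(2*t^2 - 11*t - 40))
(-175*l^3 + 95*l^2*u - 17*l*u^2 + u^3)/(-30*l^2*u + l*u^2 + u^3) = (35*l^2 - 12*l*u + u^2)/(u*(6*l + u))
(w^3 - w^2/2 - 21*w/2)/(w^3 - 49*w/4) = 2*(w + 3)/(2*w + 7)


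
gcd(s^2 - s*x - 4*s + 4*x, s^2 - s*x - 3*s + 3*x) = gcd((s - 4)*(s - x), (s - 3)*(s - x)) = -s + x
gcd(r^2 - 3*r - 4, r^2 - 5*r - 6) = r + 1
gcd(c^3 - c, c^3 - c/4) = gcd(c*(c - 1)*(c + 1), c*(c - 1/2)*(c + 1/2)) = c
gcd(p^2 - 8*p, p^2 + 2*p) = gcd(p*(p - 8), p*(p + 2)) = p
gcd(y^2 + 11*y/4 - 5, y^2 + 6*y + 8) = y + 4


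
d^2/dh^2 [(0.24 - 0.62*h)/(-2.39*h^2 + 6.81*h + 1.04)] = ((9.5916 - 8.8908*h)*(-2.39*h^2 + 6.81*h + 1.04) - (0.62*h - 0.24)*(4.78*h - 6.81)*(9.56*h - 13.62))/(-2.39*h^2 + 6.81*h + 1.04)^3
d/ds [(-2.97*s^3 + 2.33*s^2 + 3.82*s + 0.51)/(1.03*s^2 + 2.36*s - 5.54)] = (-3.0591*s^4 - 14.0184*s^3 + 50.9256*s^2 - 26.867*s - 22.3664)/(1.0609*s^4 + 4.8616*s^3 - 5.8428*s^2 - 26.1488*s + 30.6916)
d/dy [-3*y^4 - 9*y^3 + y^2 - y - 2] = -12*y^3 - 27*y^2 + 2*y - 1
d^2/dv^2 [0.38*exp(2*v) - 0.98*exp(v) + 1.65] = (1.52*exp(v) - 0.98)*exp(v)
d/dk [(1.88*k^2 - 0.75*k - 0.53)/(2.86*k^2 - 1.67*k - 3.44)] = (-0.994599999999999*k^2 - 9.9028*k + 1.6949)/(8.1796*k^4 - 9.5524*k^3 - 16.8879*k^2 + 11.4896*k + 11.8336)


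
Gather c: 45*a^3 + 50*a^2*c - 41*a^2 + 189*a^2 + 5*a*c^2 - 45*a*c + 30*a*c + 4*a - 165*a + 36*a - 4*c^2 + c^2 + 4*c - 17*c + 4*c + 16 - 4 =45*a^3 + 148*a^2 - 125*a + c^2*(5*a - 3) + c*(50*a^2 - 15*a - 9) + 12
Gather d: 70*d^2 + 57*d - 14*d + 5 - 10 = 70*d^2 + 43*d - 5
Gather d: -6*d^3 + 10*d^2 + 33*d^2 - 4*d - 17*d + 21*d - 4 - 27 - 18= -6*d^3 + 43*d^2 - 49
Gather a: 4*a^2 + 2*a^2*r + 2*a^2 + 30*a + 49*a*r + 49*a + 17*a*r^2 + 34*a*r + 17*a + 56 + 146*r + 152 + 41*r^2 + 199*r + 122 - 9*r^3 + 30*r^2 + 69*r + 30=a^2*(2*r + 6) + a*(17*r^2 + 83*r + 96) - 9*r^3 + 71*r^2 + 414*r + 360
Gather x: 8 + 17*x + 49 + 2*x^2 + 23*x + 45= 2*x^2 + 40*x + 102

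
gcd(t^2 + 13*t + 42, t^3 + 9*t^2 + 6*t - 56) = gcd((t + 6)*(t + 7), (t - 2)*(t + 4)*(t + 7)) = t + 7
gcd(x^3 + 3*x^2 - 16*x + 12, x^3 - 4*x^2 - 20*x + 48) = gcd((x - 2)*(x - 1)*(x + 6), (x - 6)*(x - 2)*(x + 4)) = x - 2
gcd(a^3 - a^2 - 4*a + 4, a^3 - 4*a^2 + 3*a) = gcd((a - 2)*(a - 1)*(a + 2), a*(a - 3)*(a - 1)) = a - 1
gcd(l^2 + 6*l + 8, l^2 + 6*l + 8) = l^2 + 6*l + 8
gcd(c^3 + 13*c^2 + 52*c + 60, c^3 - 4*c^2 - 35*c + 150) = c + 6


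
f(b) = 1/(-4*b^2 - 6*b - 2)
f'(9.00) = 0.00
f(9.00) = 0.00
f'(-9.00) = 0.00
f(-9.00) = 0.00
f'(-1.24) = -7.77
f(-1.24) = -1.41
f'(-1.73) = -0.61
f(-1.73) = -0.28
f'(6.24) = 0.00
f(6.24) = -0.01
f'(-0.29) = 10.35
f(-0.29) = -1.68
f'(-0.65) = 18.14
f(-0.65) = 4.76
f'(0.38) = 0.38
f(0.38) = -0.21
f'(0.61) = 0.21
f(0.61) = -0.14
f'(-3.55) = -0.02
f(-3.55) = -0.03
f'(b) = (8*b + 6)/(-4*b^2 - 6*b - 2)^2 = (4*b + 3)/(2*(2*b^2 + 3*b + 1)^2)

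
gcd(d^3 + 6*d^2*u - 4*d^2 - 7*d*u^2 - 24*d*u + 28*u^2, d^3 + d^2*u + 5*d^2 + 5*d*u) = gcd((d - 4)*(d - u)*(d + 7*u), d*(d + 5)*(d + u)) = 1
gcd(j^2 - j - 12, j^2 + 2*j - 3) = j + 3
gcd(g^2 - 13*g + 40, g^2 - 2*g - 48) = g - 8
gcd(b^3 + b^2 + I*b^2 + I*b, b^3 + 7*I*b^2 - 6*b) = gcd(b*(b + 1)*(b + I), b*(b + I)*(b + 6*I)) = b^2 + I*b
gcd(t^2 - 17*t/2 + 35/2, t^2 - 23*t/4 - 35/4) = 1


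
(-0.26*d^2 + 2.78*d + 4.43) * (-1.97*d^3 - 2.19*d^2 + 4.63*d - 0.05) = 0.5122*d^5 - 4.9072*d^4 - 16.0191*d^3 + 3.1827*d^2 + 20.3719*d - 0.2215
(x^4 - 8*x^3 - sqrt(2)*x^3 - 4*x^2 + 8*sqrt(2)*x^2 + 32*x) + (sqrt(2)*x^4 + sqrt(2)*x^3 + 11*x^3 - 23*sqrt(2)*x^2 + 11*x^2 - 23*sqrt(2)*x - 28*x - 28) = x^4 + sqrt(2)*x^4 + 3*x^3 - 15*sqrt(2)*x^2 + 7*x^2 - 23*sqrt(2)*x + 4*x - 28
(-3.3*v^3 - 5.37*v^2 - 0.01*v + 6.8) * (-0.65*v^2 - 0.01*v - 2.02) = 2.145*v^5 + 3.5235*v^4 + 6.7262*v^3 + 6.4275*v^2 - 0.0478*v - 13.736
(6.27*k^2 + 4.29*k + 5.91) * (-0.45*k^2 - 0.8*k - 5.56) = -2.8215*k^4 - 6.9465*k^3 - 40.9527*k^2 - 28.5804*k - 32.8596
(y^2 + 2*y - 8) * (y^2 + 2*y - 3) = y^4 + 4*y^3 - 7*y^2 - 22*y + 24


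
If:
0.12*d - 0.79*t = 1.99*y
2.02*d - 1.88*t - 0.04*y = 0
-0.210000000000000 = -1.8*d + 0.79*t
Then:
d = 0.22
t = 0.24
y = -0.08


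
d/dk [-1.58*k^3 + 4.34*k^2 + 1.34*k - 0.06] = -4.74*k^2 + 8.68*k + 1.34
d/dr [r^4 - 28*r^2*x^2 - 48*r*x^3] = 4*r^3 - 56*r*x^2 - 48*x^3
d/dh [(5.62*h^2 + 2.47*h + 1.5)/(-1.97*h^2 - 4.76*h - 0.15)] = (-21.8853*h^2 + 4.224*h + 6.7695)/(3.8809*h^4 + 18.7544*h^3 + 23.2486*h^2 + 1.428*h + 0.0225)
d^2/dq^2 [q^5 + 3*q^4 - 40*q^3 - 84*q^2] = 20*q^3 + 36*q^2 - 240*q - 168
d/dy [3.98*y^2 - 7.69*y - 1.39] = 7.96*y - 7.69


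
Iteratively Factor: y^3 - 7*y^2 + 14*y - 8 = (y - 4)*(y^2 - 3*y + 2) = (y - 4)*(y - 1)*(y - 2)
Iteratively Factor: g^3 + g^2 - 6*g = (g)*(g^2 + g - 6) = g*(g + 3)*(g - 2)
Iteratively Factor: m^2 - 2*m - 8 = (m + 2)*(m - 4)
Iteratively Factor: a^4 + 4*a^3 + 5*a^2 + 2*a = (a + 1)*(a^3 + 3*a^2 + 2*a) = (a + 1)^2*(a^2 + 2*a) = a*(a + 1)^2*(a + 2)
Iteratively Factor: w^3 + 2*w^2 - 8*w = (w + 4)*(w^2 - 2*w) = w*(w + 4)*(w - 2)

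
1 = 1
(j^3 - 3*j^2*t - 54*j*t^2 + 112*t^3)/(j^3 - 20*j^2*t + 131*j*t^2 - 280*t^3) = (j^2 + 5*j*t - 14*t^2)/(j^2 - 12*j*t + 35*t^2)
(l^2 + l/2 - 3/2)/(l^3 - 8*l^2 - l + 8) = (l + 3/2)/(l^2 - 7*l - 8)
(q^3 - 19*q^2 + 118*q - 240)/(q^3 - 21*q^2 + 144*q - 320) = (q - 6)/(q - 8)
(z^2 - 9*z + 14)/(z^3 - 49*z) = (z - 2)/(z*(z + 7))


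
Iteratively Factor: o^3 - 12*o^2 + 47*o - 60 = (o - 4)*(o^2 - 8*o + 15) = (o - 5)*(o - 4)*(o - 3)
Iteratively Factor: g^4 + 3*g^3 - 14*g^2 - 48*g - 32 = (g - 4)*(g^3 + 7*g^2 + 14*g + 8) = (g - 4)*(g + 4)*(g^2 + 3*g + 2) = (g - 4)*(g + 1)*(g + 4)*(g + 2)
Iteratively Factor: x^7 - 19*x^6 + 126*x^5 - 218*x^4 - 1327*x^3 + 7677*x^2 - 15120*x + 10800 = (x - 3)*(x^6 - 16*x^5 + 78*x^4 + 16*x^3 - 1279*x^2 + 3840*x - 3600) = (x - 3)*(x + 4)*(x^5 - 20*x^4 + 158*x^3 - 616*x^2 + 1185*x - 900) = (x - 3)^2*(x + 4)*(x^4 - 17*x^3 + 107*x^2 - 295*x + 300) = (x - 5)*(x - 3)^2*(x + 4)*(x^3 - 12*x^2 + 47*x - 60) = (x - 5)*(x - 4)*(x - 3)^2*(x + 4)*(x^2 - 8*x + 15) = (x - 5)^2*(x - 4)*(x - 3)^2*(x + 4)*(x - 3)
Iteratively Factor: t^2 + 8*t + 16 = (t + 4)*(t + 4)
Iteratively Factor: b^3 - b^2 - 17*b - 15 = (b + 3)*(b^2 - 4*b - 5) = (b - 5)*(b + 3)*(b + 1)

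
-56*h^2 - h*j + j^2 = (-8*h + j)*(7*h + j)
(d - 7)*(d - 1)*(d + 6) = d^3 - 2*d^2 - 41*d + 42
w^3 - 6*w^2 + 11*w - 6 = (w - 3)*(w - 2)*(w - 1)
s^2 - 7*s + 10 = (s - 5)*(s - 2)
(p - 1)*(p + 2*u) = p^2 + 2*p*u - p - 2*u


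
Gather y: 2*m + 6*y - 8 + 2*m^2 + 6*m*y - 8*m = 2*m^2 - 6*m + y*(6*m + 6) - 8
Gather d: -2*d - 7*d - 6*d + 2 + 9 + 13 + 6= 30 - 15*d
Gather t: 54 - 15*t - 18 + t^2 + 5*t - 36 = t^2 - 10*t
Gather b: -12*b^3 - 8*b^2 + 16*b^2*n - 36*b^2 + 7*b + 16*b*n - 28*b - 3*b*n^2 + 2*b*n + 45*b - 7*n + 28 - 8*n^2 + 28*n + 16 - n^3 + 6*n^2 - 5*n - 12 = -12*b^3 + b^2*(16*n - 44) + b*(-3*n^2 + 18*n + 24) - n^3 - 2*n^2 + 16*n + 32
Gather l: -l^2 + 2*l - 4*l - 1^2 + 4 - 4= -l^2 - 2*l - 1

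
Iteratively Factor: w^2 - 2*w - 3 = (w - 3)*(w + 1)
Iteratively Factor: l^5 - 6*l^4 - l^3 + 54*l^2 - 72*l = (l - 2)*(l^4 - 4*l^3 - 9*l^2 + 36*l) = (l - 3)*(l - 2)*(l^3 - l^2 - 12*l) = (l - 4)*(l - 3)*(l - 2)*(l^2 + 3*l) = l*(l - 4)*(l - 3)*(l - 2)*(l + 3)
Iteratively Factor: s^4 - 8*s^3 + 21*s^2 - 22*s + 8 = (s - 1)*(s^3 - 7*s^2 + 14*s - 8) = (s - 4)*(s - 1)*(s^2 - 3*s + 2) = (s - 4)*(s - 2)*(s - 1)*(s - 1)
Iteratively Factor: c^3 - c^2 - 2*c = (c)*(c^2 - c - 2) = c*(c - 2)*(c + 1)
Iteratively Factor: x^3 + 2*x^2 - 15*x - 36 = (x + 3)*(x^2 - x - 12) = (x - 4)*(x + 3)*(x + 3)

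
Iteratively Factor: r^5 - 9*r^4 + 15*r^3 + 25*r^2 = (r - 5)*(r^4 - 4*r^3 - 5*r^2) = (r - 5)^2*(r^3 + r^2) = r*(r - 5)^2*(r^2 + r) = r^2*(r - 5)^2*(r + 1)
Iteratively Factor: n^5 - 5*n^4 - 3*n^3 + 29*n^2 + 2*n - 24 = (n - 4)*(n^4 - n^3 - 7*n^2 + n + 6) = (n - 4)*(n + 2)*(n^3 - 3*n^2 - n + 3) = (n - 4)*(n - 3)*(n + 2)*(n^2 - 1) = (n - 4)*(n - 3)*(n + 1)*(n + 2)*(n - 1)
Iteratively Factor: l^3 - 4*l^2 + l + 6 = (l - 2)*(l^2 - 2*l - 3) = (l - 3)*(l - 2)*(l + 1)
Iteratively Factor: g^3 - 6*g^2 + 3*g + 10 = (g - 5)*(g^2 - g - 2) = (g - 5)*(g - 2)*(g + 1)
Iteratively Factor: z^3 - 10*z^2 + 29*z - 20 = (z - 4)*(z^2 - 6*z + 5) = (z - 4)*(z - 1)*(z - 5)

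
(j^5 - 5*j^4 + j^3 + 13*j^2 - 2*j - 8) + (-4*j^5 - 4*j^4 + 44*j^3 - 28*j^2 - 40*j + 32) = -3*j^5 - 9*j^4 + 45*j^3 - 15*j^2 - 42*j + 24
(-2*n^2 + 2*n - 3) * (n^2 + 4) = -2*n^4 + 2*n^3 - 11*n^2 + 8*n - 12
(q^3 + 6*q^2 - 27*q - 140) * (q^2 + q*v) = q^5 + q^4*v + 6*q^4 + 6*q^3*v - 27*q^3 - 27*q^2*v - 140*q^2 - 140*q*v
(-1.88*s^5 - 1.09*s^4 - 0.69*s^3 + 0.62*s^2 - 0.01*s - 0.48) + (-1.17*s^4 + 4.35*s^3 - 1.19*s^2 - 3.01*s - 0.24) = -1.88*s^5 - 2.26*s^4 + 3.66*s^3 - 0.57*s^2 - 3.02*s - 0.72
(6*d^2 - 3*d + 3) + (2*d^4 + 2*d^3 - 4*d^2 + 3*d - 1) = 2*d^4 + 2*d^3 + 2*d^2 + 2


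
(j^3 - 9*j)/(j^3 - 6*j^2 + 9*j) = (j + 3)/(j - 3)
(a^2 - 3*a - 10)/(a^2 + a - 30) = (a + 2)/(a + 6)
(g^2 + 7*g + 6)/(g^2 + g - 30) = (g + 1)/(g - 5)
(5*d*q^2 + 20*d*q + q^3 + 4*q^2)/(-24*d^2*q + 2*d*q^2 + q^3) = (5*d*q + 20*d + q^2 + 4*q)/(-24*d^2 + 2*d*q + q^2)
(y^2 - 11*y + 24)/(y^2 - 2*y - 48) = (y - 3)/(y + 6)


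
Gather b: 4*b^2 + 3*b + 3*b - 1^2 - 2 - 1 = 4*b^2 + 6*b - 4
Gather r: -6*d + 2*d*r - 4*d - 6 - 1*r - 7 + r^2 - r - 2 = -10*d + r^2 + r*(2*d - 2) - 15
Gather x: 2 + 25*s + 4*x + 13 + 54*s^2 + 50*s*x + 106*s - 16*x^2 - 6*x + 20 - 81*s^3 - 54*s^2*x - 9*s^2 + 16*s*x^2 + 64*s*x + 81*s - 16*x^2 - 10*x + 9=-81*s^3 + 45*s^2 + 212*s + x^2*(16*s - 32) + x*(-54*s^2 + 114*s - 12) + 44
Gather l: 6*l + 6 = 6*l + 6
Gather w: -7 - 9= -16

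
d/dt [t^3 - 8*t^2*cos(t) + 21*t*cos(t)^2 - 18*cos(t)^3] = 8*t^2*sin(t) + 3*t^2 - 21*t*sin(2*t) - 16*t*cos(t) + 54*sin(t)*cos(t)^2 + 21*cos(t)^2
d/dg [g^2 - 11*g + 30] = 2*g - 11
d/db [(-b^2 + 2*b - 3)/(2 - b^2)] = 2*(b^2 - 5*b + 2)/(b^4 - 4*b^2 + 4)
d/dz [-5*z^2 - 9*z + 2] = -10*z - 9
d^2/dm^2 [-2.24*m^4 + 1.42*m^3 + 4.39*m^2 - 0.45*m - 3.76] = -26.88*m^2 + 8.52*m + 8.78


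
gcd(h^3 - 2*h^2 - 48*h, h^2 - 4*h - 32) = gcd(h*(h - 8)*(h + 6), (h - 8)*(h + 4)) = h - 8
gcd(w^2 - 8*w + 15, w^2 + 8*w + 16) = 1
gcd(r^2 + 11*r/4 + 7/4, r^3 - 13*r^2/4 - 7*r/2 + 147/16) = r + 7/4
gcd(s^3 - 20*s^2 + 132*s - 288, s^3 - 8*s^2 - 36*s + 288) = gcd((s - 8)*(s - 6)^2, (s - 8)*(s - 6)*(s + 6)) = s^2 - 14*s + 48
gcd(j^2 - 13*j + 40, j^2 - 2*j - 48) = j - 8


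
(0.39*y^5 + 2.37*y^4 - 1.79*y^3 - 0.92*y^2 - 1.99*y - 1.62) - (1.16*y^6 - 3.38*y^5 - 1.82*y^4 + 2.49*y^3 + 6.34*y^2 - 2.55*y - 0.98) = -1.16*y^6 + 3.77*y^5 + 4.19*y^4 - 4.28*y^3 - 7.26*y^2 + 0.56*y - 0.64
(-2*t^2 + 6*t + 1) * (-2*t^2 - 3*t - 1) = 4*t^4 - 6*t^3 - 18*t^2 - 9*t - 1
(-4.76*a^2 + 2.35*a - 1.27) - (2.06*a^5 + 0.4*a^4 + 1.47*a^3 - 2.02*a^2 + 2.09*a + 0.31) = -2.06*a^5 - 0.4*a^4 - 1.47*a^3 - 2.74*a^2 + 0.26*a - 1.58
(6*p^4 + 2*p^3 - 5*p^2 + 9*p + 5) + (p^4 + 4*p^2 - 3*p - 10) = 7*p^4 + 2*p^3 - p^2 + 6*p - 5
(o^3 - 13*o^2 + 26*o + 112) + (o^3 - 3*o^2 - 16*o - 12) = 2*o^3 - 16*o^2 + 10*o + 100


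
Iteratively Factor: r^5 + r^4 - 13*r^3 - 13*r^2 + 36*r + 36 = (r + 3)*(r^4 - 2*r^3 - 7*r^2 + 8*r + 12) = (r - 3)*(r + 3)*(r^3 + r^2 - 4*r - 4) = (r - 3)*(r + 1)*(r + 3)*(r^2 - 4) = (r - 3)*(r + 1)*(r + 2)*(r + 3)*(r - 2)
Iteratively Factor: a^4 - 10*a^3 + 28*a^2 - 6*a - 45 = (a - 3)*(a^3 - 7*a^2 + 7*a + 15) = (a - 3)^2*(a^2 - 4*a - 5) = (a - 5)*(a - 3)^2*(a + 1)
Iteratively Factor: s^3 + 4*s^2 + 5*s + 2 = (s + 1)*(s^2 + 3*s + 2) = (s + 1)*(s + 2)*(s + 1)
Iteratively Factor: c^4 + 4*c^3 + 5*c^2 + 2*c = (c)*(c^3 + 4*c^2 + 5*c + 2) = c*(c + 1)*(c^2 + 3*c + 2) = c*(c + 1)*(c + 2)*(c + 1)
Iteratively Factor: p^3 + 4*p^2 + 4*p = (p + 2)*(p^2 + 2*p) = p*(p + 2)*(p + 2)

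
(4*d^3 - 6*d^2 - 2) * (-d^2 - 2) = -4*d^5 + 6*d^4 - 8*d^3 + 14*d^2 + 4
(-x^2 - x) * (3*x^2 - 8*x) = -3*x^4 + 5*x^3 + 8*x^2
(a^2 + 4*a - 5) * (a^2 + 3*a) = a^4 + 7*a^3 + 7*a^2 - 15*a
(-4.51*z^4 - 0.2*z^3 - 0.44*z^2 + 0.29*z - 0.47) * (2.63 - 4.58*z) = 20.6558*z^5 - 10.9453*z^4 + 1.4892*z^3 - 2.4854*z^2 + 2.9153*z - 1.2361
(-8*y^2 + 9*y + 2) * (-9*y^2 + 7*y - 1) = 72*y^4 - 137*y^3 + 53*y^2 + 5*y - 2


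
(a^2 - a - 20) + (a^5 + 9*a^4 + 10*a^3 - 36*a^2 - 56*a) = a^5 + 9*a^4 + 10*a^3 - 35*a^2 - 57*a - 20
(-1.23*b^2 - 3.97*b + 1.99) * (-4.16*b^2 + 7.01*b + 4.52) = 5.1168*b^4 + 7.8929*b^3 - 41.6677*b^2 - 3.9945*b + 8.9948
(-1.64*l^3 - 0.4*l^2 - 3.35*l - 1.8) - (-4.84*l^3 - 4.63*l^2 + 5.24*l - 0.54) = 3.2*l^3 + 4.23*l^2 - 8.59*l - 1.26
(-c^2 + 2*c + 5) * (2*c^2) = -2*c^4 + 4*c^3 + 10*c^2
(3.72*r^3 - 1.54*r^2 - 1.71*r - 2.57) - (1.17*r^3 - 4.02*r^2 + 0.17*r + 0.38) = 2.55*r^3 + 2.48*r^2 - 1.88*r - 2.95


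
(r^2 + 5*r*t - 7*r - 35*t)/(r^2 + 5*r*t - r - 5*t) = (r - 7)/(r - 1)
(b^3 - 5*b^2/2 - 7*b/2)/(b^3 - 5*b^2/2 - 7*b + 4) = b*(2*b^2 - 5*b - 7)/(2*b^3 - 5*b^2 - 14*b + 8)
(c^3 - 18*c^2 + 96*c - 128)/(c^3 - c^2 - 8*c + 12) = (c^2 - 16*c + 64)/(c^2 + c - 6)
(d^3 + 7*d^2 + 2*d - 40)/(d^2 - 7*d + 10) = (d^2 + 9*d + 20)/(d - 5)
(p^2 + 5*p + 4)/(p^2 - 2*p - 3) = (p + 4)/(p - 3)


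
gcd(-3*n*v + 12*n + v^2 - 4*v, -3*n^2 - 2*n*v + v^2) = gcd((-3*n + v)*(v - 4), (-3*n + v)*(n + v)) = -3*n + v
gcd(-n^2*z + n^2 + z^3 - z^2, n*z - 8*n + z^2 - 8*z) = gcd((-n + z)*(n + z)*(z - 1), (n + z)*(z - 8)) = n + z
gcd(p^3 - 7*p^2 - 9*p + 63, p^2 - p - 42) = p - 7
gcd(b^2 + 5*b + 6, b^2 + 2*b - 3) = b + 3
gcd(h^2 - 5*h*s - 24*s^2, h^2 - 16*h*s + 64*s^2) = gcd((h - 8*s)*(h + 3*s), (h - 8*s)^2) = -h + 8*s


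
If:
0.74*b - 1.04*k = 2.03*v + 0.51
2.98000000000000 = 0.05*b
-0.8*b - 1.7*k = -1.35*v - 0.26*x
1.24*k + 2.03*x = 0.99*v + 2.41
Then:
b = 59.60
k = -5.99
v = 24.54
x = 16.81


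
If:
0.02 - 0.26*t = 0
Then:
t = 0.08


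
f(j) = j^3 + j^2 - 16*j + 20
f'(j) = 3*j^2 + 2*j - 16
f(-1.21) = 39.05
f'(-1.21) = -14.03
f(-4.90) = 4.76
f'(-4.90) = 46.23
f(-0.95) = 35.25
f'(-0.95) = -15.19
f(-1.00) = 36.00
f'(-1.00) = -15.00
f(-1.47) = 42.50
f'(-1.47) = -12.46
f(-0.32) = 25.19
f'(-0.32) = -16.33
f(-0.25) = 24.05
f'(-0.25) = -16.31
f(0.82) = 8.10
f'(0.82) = -12.34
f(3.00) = 8.00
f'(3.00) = 17.00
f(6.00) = 176.00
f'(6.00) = 104.00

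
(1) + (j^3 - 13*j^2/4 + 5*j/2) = j^3 - 13*j^2/4 + 5*j/2 + 1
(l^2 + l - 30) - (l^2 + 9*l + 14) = -8*l - 44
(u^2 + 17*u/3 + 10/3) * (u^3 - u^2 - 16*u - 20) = u^5 + 14*u^4/3 - 55*u^3/3 - 114*u^2 - 500*u/3 - 200/3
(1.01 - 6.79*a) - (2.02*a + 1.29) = -8.81*a - 0.28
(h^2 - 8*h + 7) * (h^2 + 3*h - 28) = h^4 - 5*h^3 - 45*h^2 + 245*h - 196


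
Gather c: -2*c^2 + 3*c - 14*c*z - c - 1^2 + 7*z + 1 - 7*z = -2*c^2 + c*(2 - 14*z)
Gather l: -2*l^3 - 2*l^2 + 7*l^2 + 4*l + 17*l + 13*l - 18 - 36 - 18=-2*l^3 + 5*l^2 + 34*l - 72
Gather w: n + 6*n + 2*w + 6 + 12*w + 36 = 7*n + 14*w + 42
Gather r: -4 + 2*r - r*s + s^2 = r*(2 - s) + s^2 - 4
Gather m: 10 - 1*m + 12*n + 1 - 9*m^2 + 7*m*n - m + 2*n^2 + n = -9*m^2 + m*(7*n - 2) + 2*n^2 + 13*n + 11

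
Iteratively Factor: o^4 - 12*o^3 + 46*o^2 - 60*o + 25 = (o - 5)*(o^3 - 7*o^2 + 11*o - 5) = (o - 5)^2*(o^2 - 2*o + 1) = (o - 5)^2*(o - 1)*(o - 1)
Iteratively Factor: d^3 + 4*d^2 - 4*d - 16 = (d + 4)*(d^2 - 4) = (d + 2)*(d + 4)*(d - 2)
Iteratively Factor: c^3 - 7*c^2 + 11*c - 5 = (c - 1)*(c^2 - 6*c + 5) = (c - 1)^2*(c - 5)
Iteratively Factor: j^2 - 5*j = (j)*(j - 5)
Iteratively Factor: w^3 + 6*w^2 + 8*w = (w)*(w^2 + 6*w + 8) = w*(w + 2)*(w + 4)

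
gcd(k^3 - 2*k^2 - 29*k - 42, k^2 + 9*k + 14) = k + 2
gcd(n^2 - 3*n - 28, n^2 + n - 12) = n + 4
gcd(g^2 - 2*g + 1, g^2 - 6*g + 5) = g - 1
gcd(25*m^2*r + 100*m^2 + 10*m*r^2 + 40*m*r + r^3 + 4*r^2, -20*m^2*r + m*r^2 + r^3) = 5*m + r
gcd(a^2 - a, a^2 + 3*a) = a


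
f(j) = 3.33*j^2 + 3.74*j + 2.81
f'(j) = 6.66*j + 3.74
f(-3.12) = 23.56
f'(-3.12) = -17.04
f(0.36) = 4.59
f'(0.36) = 6.14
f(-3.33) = 27.28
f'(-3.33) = -18.44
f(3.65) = 60.82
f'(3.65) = 28.05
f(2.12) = 25.71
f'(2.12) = 17.86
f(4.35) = 82.09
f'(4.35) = 32.71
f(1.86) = 21.29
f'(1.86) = 16.13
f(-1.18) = 3.03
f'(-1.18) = -4.12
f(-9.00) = 238.88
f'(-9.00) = -56.20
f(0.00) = 2.81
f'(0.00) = 3.74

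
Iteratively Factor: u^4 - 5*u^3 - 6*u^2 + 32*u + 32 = (u - 4)*(u^3 - u^2 - 10*u - 8) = (u - 4)*(u + 2)*(u^2 - 3*u - 4) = (u - 4)^2*(u + 2)*(u + 1)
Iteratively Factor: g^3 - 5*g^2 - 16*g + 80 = (g - 5)*(g^2 - 16) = (g - 5)*(g + 4)*(g - 4)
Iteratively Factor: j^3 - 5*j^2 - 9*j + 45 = (j - 3)*(j^2 - 2*j - 15) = (j - 5)*(j - 3)*(j + 3)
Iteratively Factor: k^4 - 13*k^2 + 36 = (k + 3)*(k^3 - 3*k^2 - 4*k + 12) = (k - 2)*(k + 3)*(k^2 - k - 6) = (k - 2)*(k + 2)*(k + 3)*(k - 3)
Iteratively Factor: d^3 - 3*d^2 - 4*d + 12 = (d - 3)*(d^2 - 4) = (d - 3)*(d - 2)*(d + 2)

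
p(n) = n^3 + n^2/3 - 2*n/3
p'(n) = 3*n^2 + 2*n/3 - 2/3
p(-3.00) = -22.00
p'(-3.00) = 24.33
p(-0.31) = 0.21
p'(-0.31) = -0.59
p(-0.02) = 0.01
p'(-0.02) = -0.68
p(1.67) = 4.47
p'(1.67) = 8.81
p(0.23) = -0.12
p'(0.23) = -0.35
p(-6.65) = -274.91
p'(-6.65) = 127.57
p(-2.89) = -19.43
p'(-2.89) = 22.46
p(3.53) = 45.79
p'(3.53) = 39.07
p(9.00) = 750.00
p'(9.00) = 248.33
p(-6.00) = -200.00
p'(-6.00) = 103.33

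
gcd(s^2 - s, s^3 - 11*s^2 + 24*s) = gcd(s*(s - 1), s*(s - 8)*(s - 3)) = s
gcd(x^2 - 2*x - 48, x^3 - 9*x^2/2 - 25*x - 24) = x - 8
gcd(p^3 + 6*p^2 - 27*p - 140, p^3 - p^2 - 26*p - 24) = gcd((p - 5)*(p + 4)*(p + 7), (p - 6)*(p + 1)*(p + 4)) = p + 4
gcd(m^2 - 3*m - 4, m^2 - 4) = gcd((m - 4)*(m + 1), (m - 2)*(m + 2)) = 1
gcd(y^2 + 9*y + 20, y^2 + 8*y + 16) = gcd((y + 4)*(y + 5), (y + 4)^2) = y + 4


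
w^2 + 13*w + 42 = (w + 6)*(w + 7)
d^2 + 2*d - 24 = (d - 4)*(d + 6)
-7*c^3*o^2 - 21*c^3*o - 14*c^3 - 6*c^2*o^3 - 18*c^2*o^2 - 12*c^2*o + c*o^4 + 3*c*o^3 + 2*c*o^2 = (-7*c + o)*(c + o)*(o + 2)*(c*o + c)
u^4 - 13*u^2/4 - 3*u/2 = u*(u - 2)*(u + 1/2)*(u + 3/2)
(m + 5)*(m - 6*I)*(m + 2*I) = m^3 + 5*m^2 - 4*I*m^2 + 12*m - 20*I*m + 60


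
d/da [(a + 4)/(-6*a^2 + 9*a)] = 2*(a^2 + 8*a - 6)/(3*a^2*(4*a^2 - 12*a + 9))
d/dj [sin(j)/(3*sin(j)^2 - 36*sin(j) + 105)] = (cos(j)^2 + 34)*cos(j)/(3*(sin(j) - 7)^2*(sin(j) - 5)^2)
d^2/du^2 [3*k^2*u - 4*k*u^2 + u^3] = -8*k + 6*u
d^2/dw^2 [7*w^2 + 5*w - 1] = 14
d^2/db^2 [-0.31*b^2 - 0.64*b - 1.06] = -0.620000000000000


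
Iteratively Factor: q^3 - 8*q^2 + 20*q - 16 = (q - 4)*(q^2 - 4*q + 4) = (q - 4)*(q - 2)*(q - 2)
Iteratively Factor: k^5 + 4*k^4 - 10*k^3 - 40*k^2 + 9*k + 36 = (k + 1)*(k^4 + 3*k^3 - 13*k^2 - 27*k + 36) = (k - 3)*(k + 1)*(k^3 + 6*k^2 + 5*k - 12) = (k - 3)*(k - 1)*(k + 1)*(k^2 + 7*k + 12) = (k - 3)*(k - 1)*(k + 1)*(k + 4)*(k + 3)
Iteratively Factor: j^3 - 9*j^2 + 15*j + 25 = (j + 1)*(j^2 - 10*j + 25) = (j - 5)*(j + 1)*(j - 5)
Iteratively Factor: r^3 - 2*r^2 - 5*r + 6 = (r - 3)*(r^2 + r - 2) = (r - 3)*(r - 1)*(r + 2)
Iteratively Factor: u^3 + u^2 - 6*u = (u - 2)*(u^2 + 3*u) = (u - 2)*(u + 3)*(u)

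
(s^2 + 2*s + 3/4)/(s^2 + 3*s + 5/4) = (2*s + 3)/(2*s + 5)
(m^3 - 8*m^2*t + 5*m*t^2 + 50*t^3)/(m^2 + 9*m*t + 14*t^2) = (m^2 - 10*m*t + 25*t^2)/(m + 7*t)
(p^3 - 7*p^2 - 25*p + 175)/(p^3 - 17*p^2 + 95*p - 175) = (p + 5)/(p - 5)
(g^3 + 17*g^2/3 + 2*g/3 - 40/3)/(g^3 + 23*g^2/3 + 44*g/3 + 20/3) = (3*g - 4)/(3*g + 2)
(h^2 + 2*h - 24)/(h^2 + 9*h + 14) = (h^2 + 2*h - 24)/(h^2 + 9*h + 14)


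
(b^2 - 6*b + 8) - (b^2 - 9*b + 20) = 3*b - 12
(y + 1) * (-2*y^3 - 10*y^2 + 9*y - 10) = -2*y^4 - 12*y^3 - y^2 - y - 10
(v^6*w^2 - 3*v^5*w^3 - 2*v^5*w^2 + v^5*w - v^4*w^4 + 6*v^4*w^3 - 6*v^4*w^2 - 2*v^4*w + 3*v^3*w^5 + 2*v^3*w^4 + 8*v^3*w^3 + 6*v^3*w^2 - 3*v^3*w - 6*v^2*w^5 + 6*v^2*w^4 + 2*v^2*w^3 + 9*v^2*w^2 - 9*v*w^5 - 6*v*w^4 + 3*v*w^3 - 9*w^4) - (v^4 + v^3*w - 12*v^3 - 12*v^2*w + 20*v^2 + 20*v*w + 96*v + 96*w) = v^6*w^2 - 3*v^5*w^3 - 2*v^5*w^2 + v^5*w - v^4*w^4 + 6*v^4*w^3 - 6*v^4*w^2 - 2*v^4*w - v^4 + 3*v^3*w^5 + 2*v^3*w^4 + 8*v^3*w^3 + 6*v^3*w^2 - 4*v^3*w + 12*v^3 - 6*v^2*w^5 + 6*v^2*w^4 + 2*v^2*w^3 + 9*v^2*w^2 + 12*v^2*w - 20*v^2 - 9*v*w^5 - 6*v*w^4 + 3*v*w^3 - 20*v*w - 96*v - 9*w^4 - 96*w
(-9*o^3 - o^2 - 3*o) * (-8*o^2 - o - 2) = 72*o^5 + 17*o^4 + 43*o^3 + 5*o^2 + 6*o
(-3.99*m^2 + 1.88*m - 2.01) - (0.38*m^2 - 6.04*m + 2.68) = -4.37*m^2 + 7.92*m - 4.69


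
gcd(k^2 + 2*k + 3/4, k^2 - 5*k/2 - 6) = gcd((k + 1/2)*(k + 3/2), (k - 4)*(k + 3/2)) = k + 3/2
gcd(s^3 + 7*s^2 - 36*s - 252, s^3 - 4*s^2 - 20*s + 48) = s - 6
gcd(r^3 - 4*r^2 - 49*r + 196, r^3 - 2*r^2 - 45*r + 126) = r + 7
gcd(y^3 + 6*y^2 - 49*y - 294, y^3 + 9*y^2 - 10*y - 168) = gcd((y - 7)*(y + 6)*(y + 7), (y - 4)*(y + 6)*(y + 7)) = y^2 + 13*y + 42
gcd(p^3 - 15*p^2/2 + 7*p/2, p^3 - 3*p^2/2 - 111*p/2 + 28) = p - 1/2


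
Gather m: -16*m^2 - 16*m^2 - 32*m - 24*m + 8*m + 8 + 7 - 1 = -32*m^2 - 48*m + 14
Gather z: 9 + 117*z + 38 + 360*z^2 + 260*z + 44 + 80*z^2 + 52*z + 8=440*z^2 + 429*z + 99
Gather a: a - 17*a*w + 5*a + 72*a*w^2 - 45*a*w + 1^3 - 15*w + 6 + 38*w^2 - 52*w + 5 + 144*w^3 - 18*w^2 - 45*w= a*(72*w^2 - 62*w + 6) + 144*w^3 + 20*w^2 - 112*w + 12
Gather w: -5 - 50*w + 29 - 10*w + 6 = 30 - 60*w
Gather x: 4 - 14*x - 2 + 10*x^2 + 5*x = 10*x^2 - 9*x + 2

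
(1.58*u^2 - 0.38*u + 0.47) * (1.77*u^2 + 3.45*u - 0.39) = 2.7966*u^4 + 4.7784*u^3 - 1.0953*u^2 + 1.7697*u - 0.1833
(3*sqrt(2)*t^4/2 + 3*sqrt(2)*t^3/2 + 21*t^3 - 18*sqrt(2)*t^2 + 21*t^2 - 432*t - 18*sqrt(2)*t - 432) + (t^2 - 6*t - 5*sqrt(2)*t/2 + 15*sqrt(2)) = 3*sqrt(2)*t^4/2 + 3*sqrt(2)*t^3/2 + 21*t^3 - 18*sqrt(2)*t^2 + 22*t^2 - 438*t - 41*sqrt(2)*t/2 - 432 + 15*sqrt(2)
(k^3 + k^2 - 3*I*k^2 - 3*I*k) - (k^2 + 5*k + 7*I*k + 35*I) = k^3 - 3*I*k^2 - 5*k - 10*I*k - 35*I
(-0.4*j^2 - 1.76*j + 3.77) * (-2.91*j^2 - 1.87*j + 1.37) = 1.164*j^4 + 5.8696*j^3 - 8.2275*j^2 - 9.4611*j + 5.1649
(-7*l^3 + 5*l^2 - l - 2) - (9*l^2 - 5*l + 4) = -7*l^3 - 4*l^2 + 4*l - 6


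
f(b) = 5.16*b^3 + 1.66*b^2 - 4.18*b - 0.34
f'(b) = 15.48*b^2 + 3.32*b - 4.18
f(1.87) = 31.39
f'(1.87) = 56.16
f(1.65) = 20.46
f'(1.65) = 43.44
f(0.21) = -1.10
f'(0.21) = -2.80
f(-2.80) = -88.89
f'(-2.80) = 107.89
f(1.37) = 10.32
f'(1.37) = 29.42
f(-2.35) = -48.32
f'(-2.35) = 73.51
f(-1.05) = -0.09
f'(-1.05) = 9.40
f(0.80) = 0.02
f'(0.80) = 8.38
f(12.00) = 9105.02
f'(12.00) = 2264.78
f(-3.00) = -112.18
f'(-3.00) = 125.18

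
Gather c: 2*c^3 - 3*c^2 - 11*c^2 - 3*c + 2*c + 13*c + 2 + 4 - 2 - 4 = 2*c^3 - 14*c^2 + 12*c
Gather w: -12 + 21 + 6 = 15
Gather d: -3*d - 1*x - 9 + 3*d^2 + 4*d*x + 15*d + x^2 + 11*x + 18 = 3*d^2 + d*(4*x + 12) + x^2 + 10*x + 9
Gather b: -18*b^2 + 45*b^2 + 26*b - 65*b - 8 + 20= 27*b^2 - 39*b + 12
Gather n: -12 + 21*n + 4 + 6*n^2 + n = 6*n^2 + 22*n - 8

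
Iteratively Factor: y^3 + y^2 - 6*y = (y - 2)*(y^2 + 3*y) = (y - 2)*(y + 3)*(y)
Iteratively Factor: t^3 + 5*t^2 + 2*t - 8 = (t + 2)*(t^2 + 3*t - 4) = (t - 1)*(t + 2)*(t + 4)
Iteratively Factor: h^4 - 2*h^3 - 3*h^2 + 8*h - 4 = (h - 1)*(h^3 - h^2 - 4*h + 4) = (h - 1)*(h + 2)*(h^2 - 3*h + 2) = (h - 1)^2*(h + 2)*(h - 2)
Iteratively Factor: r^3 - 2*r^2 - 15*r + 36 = (r - 3)*(r^2 + r - 12) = (r - 3)*(r + 4)*(r - 3)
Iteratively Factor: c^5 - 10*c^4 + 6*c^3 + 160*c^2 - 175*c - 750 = (c - 5)*(c^4 - 5*c^3 - 19*c^2 + 65*c + 150) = (c - 5)^2*(c^3 - 19*c - 30) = (c - 5)^2*(c + 2)*(c^2 - 2*c - 15) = (c - 5)^3*(c + 2)*(c + 3)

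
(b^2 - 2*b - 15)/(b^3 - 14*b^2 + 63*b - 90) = (b + 3)/(b^2 - 9*b + 18)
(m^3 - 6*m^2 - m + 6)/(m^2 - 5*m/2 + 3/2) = 2*(m^2 - 5*m - 6)/(2*m - 3)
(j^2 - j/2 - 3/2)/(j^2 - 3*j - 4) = (j - 3/2)/(j - 4)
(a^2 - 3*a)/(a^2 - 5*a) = (a - 3)/(a - 5)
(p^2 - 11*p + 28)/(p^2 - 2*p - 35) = (p - 4)/(p + 5)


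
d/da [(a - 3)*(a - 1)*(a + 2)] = 3*a^2 - 4*a - 5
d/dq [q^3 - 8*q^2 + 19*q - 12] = 3*q^2 - 16*q + 19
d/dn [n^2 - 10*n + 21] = 2*n - 10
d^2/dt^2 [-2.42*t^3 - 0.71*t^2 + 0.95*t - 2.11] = -14.52*t - 1.42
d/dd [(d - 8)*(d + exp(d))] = d + (d - 8)*(exp(d) + 1) + exp(d)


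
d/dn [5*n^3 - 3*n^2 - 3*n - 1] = 15*n^2 - 6*n - 3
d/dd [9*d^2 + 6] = 18*d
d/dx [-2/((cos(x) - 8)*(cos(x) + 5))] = 2*(3 - 2*cos(x))*sin(x)/((cos(x) - 8)^2*(cos(x) + 5)^2)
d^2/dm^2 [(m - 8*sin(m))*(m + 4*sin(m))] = 4*m*sin(m) + 128*sin(m)^2 - 8*cos(m) - 62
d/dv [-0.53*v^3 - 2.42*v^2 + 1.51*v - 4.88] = -1.59*v^2 - 4.84*v + 1.51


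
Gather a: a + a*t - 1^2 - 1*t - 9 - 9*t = a*(t + 1) - 10*t - 10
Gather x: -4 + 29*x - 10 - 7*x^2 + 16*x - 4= -7*x^2 + 45*x - 18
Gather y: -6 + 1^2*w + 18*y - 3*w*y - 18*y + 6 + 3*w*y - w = 0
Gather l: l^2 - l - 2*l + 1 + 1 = l^2 - 3*l + 2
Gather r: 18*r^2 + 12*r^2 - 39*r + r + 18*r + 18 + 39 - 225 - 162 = 30*r^2 - 20*r - 330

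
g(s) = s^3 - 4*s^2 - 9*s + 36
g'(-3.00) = 42.00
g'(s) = 3*s^2 - 8*s - 9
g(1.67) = 14.47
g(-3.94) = -51.80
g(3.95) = -0.33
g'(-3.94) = 69.09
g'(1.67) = -13.99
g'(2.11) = -12.52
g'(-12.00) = 519.00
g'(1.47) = -14.28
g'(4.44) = 14.62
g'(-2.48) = 29.29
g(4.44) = 4.71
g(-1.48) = 37.32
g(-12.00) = -2160.00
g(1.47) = 17.30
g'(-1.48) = 9.41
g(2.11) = 8.60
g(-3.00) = 0.00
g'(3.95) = 6.21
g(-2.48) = 18.47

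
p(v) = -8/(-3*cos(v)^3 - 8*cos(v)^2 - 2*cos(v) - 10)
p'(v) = -8*(-9*sin(v)*cos(v)^2 - 16*sin(v)*cos(v) - 2*sin(v))/(-3*cos(v)^3 - 8*cos(v)^2 - 2*cos(v) - 10)^2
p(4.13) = 0.74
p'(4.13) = 0.23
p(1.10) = 0.62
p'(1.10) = 0.48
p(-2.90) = 0.62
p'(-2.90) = 0.06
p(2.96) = 0.62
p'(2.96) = -0.04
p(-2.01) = 0.77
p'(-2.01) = 0.21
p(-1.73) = 0.81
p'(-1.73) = 0.03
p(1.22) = 0.68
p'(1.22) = 0.47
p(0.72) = 0.46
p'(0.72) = 0.34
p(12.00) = 0.42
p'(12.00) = -0.26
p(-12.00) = 0.42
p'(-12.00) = 0.26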